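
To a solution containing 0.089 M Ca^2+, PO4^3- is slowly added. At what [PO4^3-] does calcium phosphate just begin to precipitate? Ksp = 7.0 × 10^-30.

[PO4^3-] ≈ 1.0 x 10^-13 M

Ca3(PO4)2(s) ⇌ 3 Ca^2+(aq) + 2 PO4^3-(aq)
Ksp = [Ca^2+]^3[PO4^3-]^2
Precipitation begins when Q = Ksp. With [Ca^2+] = 0.089 M:
7.0 × 10^-30 = (0.089)^3 × [PO4^3-]^2
[PO4^3-] = (7.0 × 10^-30 / 7.05 × 10^-4)^(1/2) = 1.0 × 10^-13 M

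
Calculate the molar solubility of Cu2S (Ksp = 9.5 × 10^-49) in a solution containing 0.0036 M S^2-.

8.1e-24 M

Cu2S(s) <=> 2 Cu^+(aq) + S^2-(aq)
Ksp = [Cu^+]^2[S^2-]
Let s = moles of Cu2S that dissolve per litre. [Cu^+] = 2s, [S^2-] = 0.0036 + s ≈ 0.0036 (Ksp is small, so little additional dissolves).
Ksp ≈ (2s)^2 × 0.0036
s = 8.1 × 10^-24 M
Check: s = 8.1 x 10^-24 ≪ 0.0036, so the approximation is valid.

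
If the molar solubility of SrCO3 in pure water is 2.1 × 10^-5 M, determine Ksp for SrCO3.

Ksp = 4.4 × 10^-10

SrCO3(s) ⇌ Sr^2+ + CO3^2-
Let s = molar solubility. Then [Sr^2+] = s and [CO3^2-] = s.
Ksp = [Sr^2+][CO3^2-]
Ksp = (s)(s) = s^2
Ksp = (2.1 × 10^-5)^2 = 4.4 x 10^-10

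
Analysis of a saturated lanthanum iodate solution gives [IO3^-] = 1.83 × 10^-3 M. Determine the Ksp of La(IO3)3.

3.74e-12

La(IO3)3(s) <=> La^3+ + 3 IO3^-
Stoichiometry gives [La^3+] = (1/3)[IO3^-] = 6.100 x 10^-4 M.
Ksp = [La^3+][IO3^-]^3
Ksp = 6.100 × 10^-4 × (1.83 × 10^-3)^3 = 3.74 × 10^-12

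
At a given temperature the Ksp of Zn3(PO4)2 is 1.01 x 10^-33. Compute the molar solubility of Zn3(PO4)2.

9.87 × 10^-8 M

Zn3(PO4)2(s) <=> 3 Zn^2+ + 2 PO4^3-
Ksp = [Zn^2+]^3[PO4^3-]^2
For each mole of Zn3(PO4)2 that dissolves: [Zn^2+] = 3s, [PO4^3-] = 2s.
Ksp = (3s)^3(2s)^2 = 108s^5
s^5 = 1.01 x 10^-33 / 108, so s = 9.87 × 10^-8 M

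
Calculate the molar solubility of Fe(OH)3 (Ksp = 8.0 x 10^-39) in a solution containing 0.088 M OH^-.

s = 1.2e-35 M

Fe(OH)3(s) <=> Fe^3+(aq) + 3 OH^-(aq)
Ksp = [Fe^3+][OH^-]^3
Let s be the molar solubility in this solution. [Fe^3+] = s, [OH^-] = 0.088 + 3s ≈ 0.088 (since the OH^- already present dominates).
Ksp ≈ s × (0.088)^3
s = 1.2 × 10^-35 M
Check: 3s = 3.5 × 10^-35 ≪ 0.088, so the approximation is valid.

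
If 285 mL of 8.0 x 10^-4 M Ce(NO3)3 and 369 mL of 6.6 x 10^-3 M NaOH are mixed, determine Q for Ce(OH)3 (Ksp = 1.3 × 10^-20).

Total volume = 285 + 369 = 654 mL.
[Ce^3+] = 8.0 × 10^-4 × (285/654) = 3.49 x 10^-4 M
[OH^-] = 6.6 × 10^-3 × (369/654) = 3.72 × 10^-3 M
Ce(OH)3(s) ⇌ Ce^3+(aq) + 3 OH^-(aq), so Q = [Ce^3+][OH^-]^3
Q = (3.49 × 10^-4)(3.72 × 10^-3)^3 = 1.8 x 10^-11
Q > Ksp, so Ce(OH)3 will precipitate.

Q ≈ 1.8e-11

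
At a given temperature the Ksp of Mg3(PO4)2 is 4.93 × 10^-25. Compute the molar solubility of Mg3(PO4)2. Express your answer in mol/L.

Mg3(PO4)2(s) ⇌ 3 Mg^2+(aq) + 2 PO4^3-(aq)
Ksp = [Mg^2+]^3[PO4^3-]^2
With molar solubility s: [Mg^2+] = 3s, [PO4^3-] = 2s.
Substituting: Ksp = (3s)^3(2s)^2 = 108s^5
s = (4.93 × 10^-25 / 108)^(1/5) = 5.39 x 10^-6 M

5.39 × 10^-6 M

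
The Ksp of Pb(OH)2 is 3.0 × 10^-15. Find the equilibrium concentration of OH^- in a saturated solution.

Pb(OH)2(s) ⇌ Pb^2+ + 2 OH^-
Ksp = [Pb^2+][OH^-]^2
If s mol/L of Pb(OH)2 dissolves, [Pb^2+] = s and [OH^-] = 2s.
So Ksp = s × (2s)^2 = 4s^3
Solving, s = (3.0 × 10^-15/4)^(1/3) = 9.09 × 10^-6 M
[OH^-] = 2s = 1.8 × 10^-5 M

1.8 × 10^-5 M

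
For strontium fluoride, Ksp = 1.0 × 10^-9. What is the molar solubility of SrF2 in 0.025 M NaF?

SrF2(s) ⇌ Sr^2+(aq) + 2 F^-(aq)
Ksp = [Sr^2+][F^-]^2
If s mol/L dissolves here, [Sr^2+] = s, [F^-] = 0.025 + 2s ≈ 0.025 (since F^- from NaF dominates).
Ksp ≈ s × (0.025)^2
s = 1.6 × 10^-6 M
Check: 2s = 3.2 x 10^-6 ≪ 0.025, so the approximation is valid.

1.6e-6 M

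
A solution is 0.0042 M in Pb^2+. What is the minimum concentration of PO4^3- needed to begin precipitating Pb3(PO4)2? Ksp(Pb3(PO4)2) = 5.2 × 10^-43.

2.6 x 10^-18 M

Pb3(PO4)2(s) <=> 3 Pb^2+ + 2 PO4^3-
Ksp = [Pb^2+]^3[PO4^3-]^2
Precipitation begins when Q = Ksp. With [Pb^2+] = 0.0042 M:
5.2 × 10^-43 = (0.0042)^3 × [PO4^3-]^2
[PO4^3-] = (5.2 × 10^-43 / 7.41 × 10^-8)^(1/2) = 2.6 × 10^-18 M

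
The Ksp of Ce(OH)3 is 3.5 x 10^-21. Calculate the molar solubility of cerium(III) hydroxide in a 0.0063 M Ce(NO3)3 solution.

Ce(OH)3(s) ⇌ Ce^3+(aq) + 3 OH^-(aq)
Ksp = [Ce^3+][OH^-]^3
Let s be the molar solubility in this solution. [Ce^3+] = 0.0063 + s ≈ 0.0063, [OH^-] = 3s (common-ion effect: Ce^3+ is already 0.0063 M).
Ksp ≈ 0.0063 × (3s)^3
s = 2.7 × 10^-7 M
Check: s = 2.7 x 10^-7 ≪ 0.0063, so the approximation is valid.

2.7 x 10^-7 M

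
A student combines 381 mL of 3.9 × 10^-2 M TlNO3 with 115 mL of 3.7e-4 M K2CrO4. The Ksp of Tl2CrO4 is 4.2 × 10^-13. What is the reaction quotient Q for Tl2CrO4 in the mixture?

Q ≈ 7.7e-8

Total volume = 381 + 115 = 496 mL.
[Tl^+] = 3.9 x 10^-2 × (381/496) = 3.00 x 10^-2 M
[CrO4^2-] = 3.7 × 10^-4 × (115/496) = 8.58 x 10^-5 M
Tl2CrO4(s) ⇌ 2 Tl^+(aq) + CrO4^2-(aq), so Q = [Tl^+]^2[CrO4^2-]
Q = (3.00 × 10^-2)^2(8.58 × 10^-5) = 7.7 x 10^-8
Q > Ksp, so Tl2CrO4 will precipitate.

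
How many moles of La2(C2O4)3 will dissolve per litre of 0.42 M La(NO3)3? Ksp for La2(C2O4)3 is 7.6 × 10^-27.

s ≈ 1.2 x 10^-9 M

La2(C2O4)3(s) ⇌ 2 La^3+ + 3 C2O4^2-
Ksp = [La^3+]^2[C2O4^2-]^3
Let s = moles of La2(C2O4)3 that dissolve per litre. [La^3+] = 0.42 + 2s ≈ 0.42, [C2O4^2-] = 3s (common-ion effect: La^3+ is already 0.42 M).
Ksp ≈ (0.42)^2 × (3s)^3
s = 1.2 × 10^-9 M
Check: 2s = 2.3 × 10^-9 ≪ 0.42, so the approximation is valid.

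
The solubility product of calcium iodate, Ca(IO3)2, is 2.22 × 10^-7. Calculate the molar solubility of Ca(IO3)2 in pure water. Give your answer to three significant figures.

s ≈ 3.81 × 10^-3 M

Ca(IO3)2(s) <=> Ca^2+(aq) + 2 IO3^-(aq)
Ksp = [Ca^2+][IO3^-]^2
If s mol/L of Ca(IO3)2 dissolves, [Ca^2+] = s and [IO3^-] = 2s.
So Ksp = s × (2s)^2 = 4s^3
s = (2.22 × 10^-7 / 4)^(1/3) = 3.81 x 10^-3 M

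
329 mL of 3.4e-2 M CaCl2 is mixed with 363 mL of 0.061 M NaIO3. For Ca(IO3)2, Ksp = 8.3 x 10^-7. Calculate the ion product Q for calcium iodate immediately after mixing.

Q ≈ 1.7 x 10^-5

Total volume = 329 + 363 = 692 mL.
[Ca^2+] = 3.4 x 10^-2 × (329/692) = 1.62 × 10^-2 M
[IO3^-] = 6.1 × 10^-2 × (363/692) = 3.20 × 10^-2 M
Ca(IO3)2(s) <=> Ca^2+ + 2 IO3^-, so Q = [Ca^2+][IO3^-]^2
Q = (1.62 × 10^-2)(3.20 × 10^-2)^2 = 1.7 × 10^-5
Q > Ksp, so Ca(IO3)2 will precipitate.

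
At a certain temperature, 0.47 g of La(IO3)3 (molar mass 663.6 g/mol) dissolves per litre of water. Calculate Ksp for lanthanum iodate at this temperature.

Ksp ≈ 6.8e-12

Molar solubility s = (4.7 x 10^-1 g/L) / (663.6 g/mol) = 7.08 × 10^-4 M.
La(IO3)3(s) ⇌ La^3+(aq) + 3 IO3^-(aq)
With molar solubility s: [La^3+] = s, [IO3^-] = 3s.
Ksp = [La^3+][IO3^-]^3
Substituting: Ksp = s(3s)^3 = 27s^4
Ksp = 27 × (7.08 × 10^-4)^4 = 6.8 × 10^-12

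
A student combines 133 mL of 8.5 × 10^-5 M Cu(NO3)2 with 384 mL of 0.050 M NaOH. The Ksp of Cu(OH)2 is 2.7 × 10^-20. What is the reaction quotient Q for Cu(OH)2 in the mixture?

Total volume = 133 + 384 = 517 mL.
[Cu^2+] = 8.5 × 10^-5 × (133/517) = 2.19 x 10^-5 M
[OH^-] = 5.0 x 10^-2 × (384/517) = 3.71 × 10^-2 M
Cu(OH)2(s) <=> Cu^2+ + 2 OH^-, so Q = [Cu^2+][OH^-]^2
Q = (2.19 × 10^-5)(3.71 × 10^-2)^2 = 3.0 × 10^-8
Q > Ksp, so Cu(OH)2 will precipitate.

Q = 3.0 × 10^-8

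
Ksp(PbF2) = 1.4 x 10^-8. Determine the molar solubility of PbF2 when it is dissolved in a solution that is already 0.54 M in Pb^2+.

8.1e-5 M

PbF2(s) ⇌ Pb^2+(aq) + 2 F^-(aq)
Ksp = [Pb^2+][F^-]^2
If s mol/L dissolves here, [Pb^2+] = 0.54 + s ≈ 0.54, [F^-] = 2s (common-ion effect: Pb^2+ is already 0.54 M).
Ksp ≈ 0.54 × (2s)^2
s = 8.1 × 10^-5 M
Check: s = 8.1 x 10^-5 ≪ 0.54, so the approximation is valid.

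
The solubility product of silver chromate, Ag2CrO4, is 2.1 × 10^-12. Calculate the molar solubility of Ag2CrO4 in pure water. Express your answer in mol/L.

Ag2CrO4(s) ⇌ 2 Ag^+(aq) + CrO4^2-(aq)
Ksp = [Ag^+]^2[CrO4^2-]
With molar solubility s: [Ag^+] = 2s, [CrO4^2-] = s.
Ksp = (2s)^2s = 4s^3
s = (2.1 × 10^-12 / 4)^(1/3) = 8.1 × 10^-5 M

s ≈ 8.1 × 10^-5 M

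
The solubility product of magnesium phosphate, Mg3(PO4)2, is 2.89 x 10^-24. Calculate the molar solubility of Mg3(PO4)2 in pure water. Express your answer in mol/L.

Mg3(PO4)2(s) ⇌ 3 Mg^2+(aq) + 2 PO4^3-(aq)
Ksp = [Mg^2+]^3[PO4^3-]^2
Let s = molar solubility. Then [Mg^2+] = 3s and [PO4^3-] = 2s.
Substituting: Ksp = (3s)^3(2s)^2 = 108s^5
s = (2.89 x 10^-24 / 108)^(1/5) = 7.68 x 10^-6 M

s ≈ 7.68e-6 M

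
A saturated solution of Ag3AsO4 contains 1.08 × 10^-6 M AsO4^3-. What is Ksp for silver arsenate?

Ksp = 3.67 x 10^-23

Ag3AsO4(s) ⇌ 3 Ag^+ + AsO4^3-
Stoichiometry gives [Ag^+] = (3/1)[AsO4^3-] = 3.240 x 10^-6 M.
Ksp = [Ag^+]^3[AsO4^3-]
Ksp = (3.240 x 10^-6)^3 × 1.08 × 10^-6 = 3.67 × 10^-23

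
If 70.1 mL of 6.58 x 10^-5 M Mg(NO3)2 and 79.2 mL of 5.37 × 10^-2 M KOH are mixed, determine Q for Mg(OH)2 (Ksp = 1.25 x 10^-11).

Total volume = 70.1 + 79.2 = 149.3 mL.
[Mg^2+] = 6.58 × 10^-5 × (70.1/149.3) = 3.089 x 10^-5 M
[OH^-] = 5.37 × 10^-2 × (79.2/149.3) = 2.849 x 10^-2 M
Mg(OH)2(s) ⇌ Mg^2+ + 2 OH^-, so Q = [Mg^2+][OH^-]^2
Q = (3.089 × 10^-5)(2.849 × 10^-2)^2 = 2.51 x 10^-8
Q > Ksp, so Mg(OH)2 will precipitate.

Q ≈ 2.51 × 10^-8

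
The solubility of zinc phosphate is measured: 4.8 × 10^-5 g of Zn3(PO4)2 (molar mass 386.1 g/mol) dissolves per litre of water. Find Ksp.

Ksp ≈ 3.2 × 10^-33

Molar solubility s = (4.8 × 10^-5 g/L) / (386.1 g/mol) = 1.24 × 10^-7 M.
Zn3(PO4)2(s) ⇌ 3 Zn^2+(aq) + 2 PO4^3-(aq)
With molar solubility s: [Zn^2+] = 3s, [PO4^3-] = 2s.
Ksp = [Zn^2+]^3[PO4^3-]^2
Substituting: Ksp = (3s)^3(2s)^2 = 108s^5
Ksp = 108 × (1.24 x 10^-7)^5 = 3.2 × 10^-33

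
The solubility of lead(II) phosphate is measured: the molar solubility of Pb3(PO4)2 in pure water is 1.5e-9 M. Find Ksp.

Pb3(PO4)2(s) ⇌ 3 Pb^2+ + 2 PO4^3-
Let s = molar solubility. Then [Pb^2+] = 3s and [PO4^3-] = 2s.
Ksp = [Pb^2+]^3[PO4^3-]^2
Ksp = (3s)^3(2s)^2 = 108s^5
With s = 1.5 × 10^-9: Ksp = 8.2 × 10^-43

Ksp ≈ 8.2e-43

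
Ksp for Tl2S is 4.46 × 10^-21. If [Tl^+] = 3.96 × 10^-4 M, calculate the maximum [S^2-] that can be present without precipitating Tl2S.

[S^2-] ≈ 2.84e-14 M

Tl2S(s) ⇌ 2 Tl^+(aq) + S^2-(aq)
Ksp = [Tl^+]^2[S^2-]
Precipitation begins when Q = Ksp. With [Tl^+] = 3.96 × 10^-4 M:
4.46 × 10^-21 = (3.96 × 10^-4)^2 × [S^2-]
[S^2-] = (4.46 × 10^-21 / 1.568 x 10^-7) = 2.84 × 10^-14 M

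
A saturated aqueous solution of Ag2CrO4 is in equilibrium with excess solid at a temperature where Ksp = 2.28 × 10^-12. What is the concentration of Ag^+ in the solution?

[Ag^+] = 1.66e-4 M

Ag2CrO4(s) ⇌ 2 Ag^+(aq) + CrO4^2-(aq)
Ksp = [Ag^+]^2[CrO4^2-]
If s mol/L of Ag2CrO4 dissolves, [Ag^+] = 2s and [CrO4^2-] = s.
Ksp = (2s)^2s = 4s^3
s = (2.28 × 10^-12 / 4)^(1/3) = 8.291 x 10^-5 M
[Ag^+] = 2s = 1.66 x 10^-4 M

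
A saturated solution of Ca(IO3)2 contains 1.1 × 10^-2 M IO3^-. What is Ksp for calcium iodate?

Ksp = 6.7e-7

Ca(IO3)2(s) <=> Ca^2+(aq) + 2 IO3^-(aq)
Stoichiometry gives [Ca^2+] = (1/2)[IO3^-] = 5.50 × 10^-3 M.
Ksp = [Ca^2+][IO3^-]^2
Ksp = 5.50 × 10^-3 × (1.1 × 10^-2)^2 = 6.7 × 10^-7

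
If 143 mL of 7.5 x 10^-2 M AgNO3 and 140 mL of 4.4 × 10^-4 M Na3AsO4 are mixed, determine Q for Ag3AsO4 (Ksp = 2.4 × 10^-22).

Total volume = 143 + 140 = 283 mL.
[Ag^+] = 7.5 × 10^-2 × (143/283) = 3.79 x 10^-2 M
[AsO4^3-] = 4.4 × 10^-4 × (140/283) = 2.18 × 10^-4 M
Ag3AsO4(s) ⇌ 3 Ag^+(aq) + AsO4^3-(aq), so Q = [Ag^+]^3[AsO4^3-]
Q = (3.79 x 10^-2)^3(2.18 x 10^-4) = 1.2 × 10^-8
Q > Ksp, so Ag3AsO4 will precipitate.

1.2 x 10^-8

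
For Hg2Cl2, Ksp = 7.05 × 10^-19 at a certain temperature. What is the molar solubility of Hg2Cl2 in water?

s = 5.61 × 10^-7 M

Hg2Cl2(s) <=> Hg2^2+ + 2 Cl^-
Ksp = [Hg2^2+][Cl^-]^2
Let s = molar solubility. Then [Hg2^2+] = s and [Cl^-] = 2s.
Substituting: Ksp = s(2s)^2 = 4s^3
s = (7.05 × 10^-19 / 4)^(1/3) = 5.61 x 10^-7 M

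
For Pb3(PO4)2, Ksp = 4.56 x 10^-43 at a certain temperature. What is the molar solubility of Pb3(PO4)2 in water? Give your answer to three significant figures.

Pb3(PO4)2(s) <=> 3 Pb^2+ + 2 PO4^3-
Ksp = [Pb^2+]^3[PO4^3-]^2
With molar solubility s: [Pb^2+] = 3s, [PO4^3-] = 2s.
Ksp = (3s)^3(2s)^2 = 108s^5
s^5 = 4.56 x 10^-43 / 108, so s = 1.33 × 10^-9 M

s ≈ 1.33 × 10^-9 M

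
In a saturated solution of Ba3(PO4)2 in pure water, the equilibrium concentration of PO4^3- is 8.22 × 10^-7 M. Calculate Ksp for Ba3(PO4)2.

Ksp ≈ 1.27 x 10^-30

Ba3(PO4)2(s) <=> 3 Ba^2+ + 2 PO4^3-
Stoichiometry gives [Ba^2+] = (3/2)[PO4^3-] = 1.233 × 10^-6 M.
Ksp = [Ba^2+]^3[PO4^3-]^2
Ksp = (1.233 × 10^-6)^3 × (8.22 x 10^-7)^2 = 1.27 × 10^-30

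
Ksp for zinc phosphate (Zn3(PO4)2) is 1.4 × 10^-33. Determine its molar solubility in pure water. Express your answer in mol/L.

Zn3(PO4)2(s) <=> 3 Zn^2+(aq) + 2 PO4^3-(aq)
Ksp = [Zn^2+]^3[PO4^3-]^2
For each mole of Zn3(PO4)2 that dissolves: [Zn^2+] = 3s, [PO4^3-] = 2s.
Substituting: Ksp = (3s)^3(2s)^2 = 108s^5
s^5 = 1.4 × 10^-33 / 108, so s = 1.1 x 10^-7 M

s = 1.1e-7 M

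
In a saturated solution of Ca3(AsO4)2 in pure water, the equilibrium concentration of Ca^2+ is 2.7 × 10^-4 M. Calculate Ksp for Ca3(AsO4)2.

Ca3(AsO4)2(s) ⇌ 3 Ca^2+ + 2 AsO4^3-
Stoichiometry gives [AsO4^3-] = (2/3)[Ca^2+] = 1.80 x 10^-4 M.
Ksp = [Ca^2+]^3[AsO4^3-]^2
Ksp = (2.7 × 10^-4)^3 × (1.80 x 10^-4)^2 = 6.4 x 10^-19

6.4e-19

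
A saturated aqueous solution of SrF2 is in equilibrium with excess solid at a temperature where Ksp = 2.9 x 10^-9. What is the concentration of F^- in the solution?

SrF2(s) ⇌ Sr^2+ + 2 F^-
Ksp = [Sr^2+][F^-]^2
With molar solubility s: [Sr^2+] = s, [F^-] = 2s.
So Ksp = s × (2s)^2 = 4s^3
s = (2.9 x 10^-9 / 4)^(1/3) = 8.98 x 10^-4 M
[F^-] = 2s = 1.8 × 10^-3 M

[F^-] = 1.8e-3 M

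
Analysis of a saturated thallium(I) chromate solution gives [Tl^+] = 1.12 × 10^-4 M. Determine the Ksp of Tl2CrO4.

Ksp = 7.02 × 10^-13

Tl2CrO4(s) <=> 2 Tl^+ + CrO4^2-
Stoichiometry gives [CrO4^2-] = (1/2)[Tl^+] = 5.600 x 10^-5 M.
Ksp = [Tl^+]^2[CrO4^2-]
Ksp = (1.12 × 10^-4)^2 × 5.600 × 10^-5 = 7.02 × 10^-13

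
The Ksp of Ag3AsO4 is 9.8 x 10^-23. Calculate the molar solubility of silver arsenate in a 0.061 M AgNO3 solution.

Ag3AsO4(s) ⇌ 3 Ag^+ + AsO4^3-
Ksp = [Ag^+]^3[AsO4^3-]
Let s = moles of Ag3AsO4 that dissolve per litre. [Ag^+] = 0.061 + 3s ≈ 0.061, [AsO4^3-] = s (common-ion effect: Ag^+ is already 0.061 M).
Ksp ≈ (0.061)^3 × s
s = 4.3 × 10^-19 M
Check: 3s = 1.3 × 10^-18 ≪ 0.061, so the approximation is valid.

s = 4.3 x 10^-19 M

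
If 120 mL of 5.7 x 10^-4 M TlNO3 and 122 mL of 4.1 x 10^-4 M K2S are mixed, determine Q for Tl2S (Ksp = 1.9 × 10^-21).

Q = 1.7 × 10^-11

Total volume = 120 + 122 = 242 mL.
[Tl^+] = 5.7 x 10^-4 × (120/242) = 2.83 × 10^-4 M
[S^2-] = 4.1 × 10^-4 × (122/242) = 2.07 × 10^-4 M
Tl2S(s) ⇌ 2 Tl^+(aq) + S^2-(aq), so Q = [Tl^+]^2[S^2-]
Q = (2.83 × 10^-4)^2(2.07 × 10^-4) = 1.7 × 10^-11
Q > Ksp, so Tl2S will precipitate.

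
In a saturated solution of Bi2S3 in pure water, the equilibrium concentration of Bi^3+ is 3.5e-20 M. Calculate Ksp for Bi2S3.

Bi2S3(s) ⇌ 2 Bi^3+(aq) + 3 S^2-(aq)
Stoichiometry gives [S^2-] = (3/2)[Bi^3+] = 5.25 × 10^-20 M.
Ksp = [Bi^3+]^2[S^2-]^3
Ksp = (3.5 × 10^-20)^2 × (5.25 × 10^-20)^3 = 1.8 x 10^-97

1.8 × 10^-97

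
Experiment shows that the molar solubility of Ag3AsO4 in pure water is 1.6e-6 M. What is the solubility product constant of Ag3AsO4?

Ag3AsO4(s) ⇌ 3 Ag^+ + AsO4^3-
With molar solubility s: [Ag^+] = 3s, [AsO4^3-] = s.
Ksp = [Ag^+]^3[AsO4^3-]
Substituting: Ksp = (3s)^3s = 27s^4
Ksp = 27 × (1.6 x 10^-6)^4 = 1.8 x 10^-22

Ksp = 1.8e-22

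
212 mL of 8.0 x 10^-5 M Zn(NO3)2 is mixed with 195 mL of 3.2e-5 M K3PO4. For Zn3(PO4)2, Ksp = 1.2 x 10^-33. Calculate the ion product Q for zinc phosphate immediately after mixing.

Total volume = 212 + 195 = 407 mL.
[Zn^2+] = 8.0 × 10^-5 × (212/407) = 4.17 x 10^-5 M
[PO4^3-] = 3.2 × 10^-5 × (195/407) = 1.53 × 10^-5 M
Zn3(PO4)2(s) <=> 3 Zn^2+ + 2 PO4^3-, so Q = [Zn^2+]^3[PO4^3-]^2
Q = (4.17 x 10^-5)^3(1.53 × 10^-5)^2 = 1.7 × 10^-23
Q > Ksp, so Zn3(PO4)2 will precipitate.

1.7 × 10^-23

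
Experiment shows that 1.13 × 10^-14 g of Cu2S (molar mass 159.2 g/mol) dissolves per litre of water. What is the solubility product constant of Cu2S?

1.43e-48

Molar solubility s = (1.13 x 10^-14 g/L) / (159.2 g/mol) = 7.098 × 10^-17 M.
Cu2S(s) ⇌ 2 Cu^+(aq) + S^2-(aq)
Let s = molar solubility. Then [Cu^+] = 2s and [S^2-] = s.
Ksp = [Cu^+]^2[S^2-]
So Ksp = (2s)^2 × s = 4s^3
Ksp = 4 × (7.098 × 10^-17)^3 = 1.43 × 10^-48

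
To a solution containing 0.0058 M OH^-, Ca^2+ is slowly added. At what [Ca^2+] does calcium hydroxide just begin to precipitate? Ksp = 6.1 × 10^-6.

[Ca^2+] = 0.18 M

Ca(OH)2(s) ⇌ Ca^2+ + 2 OH^-
Ksp = [Ca^2+][OH^-]^2
Precipitation begins when Q = Ksp. With [OH^-] = 0.0058 M:
6.1 × 10^-6 = (0.0058)^2 × [Ca^2+]
[Ca^2+] = (6.1 × 10^-6 / 3.36 × 10^-5) = 1.8 × 10^-1 M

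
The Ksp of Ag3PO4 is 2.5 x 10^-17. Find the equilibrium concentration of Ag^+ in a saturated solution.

9.3 x 10^-5 M

Ag3PO4(s) ⇌ 3 Ag^+(aq) + PO4^3-(aq)
Ksp = [Ag^+]^3[PO4^3-]
With molar solubility s: [Ag^+] = 3s, [PO4^3-] = s.
Substituting: Ksp = (3s)^3s = 27s^4
s = (2.5 x 10^-17 / 27)^(1/4) = 3.10 × 10^-5 M
[Ag^+] = 3s = 9.3 × 10^-5 M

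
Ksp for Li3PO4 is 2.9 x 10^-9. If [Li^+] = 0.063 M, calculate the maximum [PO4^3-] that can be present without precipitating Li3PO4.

Li3PO4(s) <=> 3 Li^+ + PO4^3-
Ksp = [Li^+]^3[PO4^3-]
Precipitation begins when Q = Ksp. With [Li^+] = 0.063 M:
2.9 x 10^-9 = (0.063)^3 × [PO4^3-]
[PO4^3-] = (2.9 x 10^-9 / 2.50 × 10^-4) = 1.2 x 10^-5 M

1.2 × 10^-5 M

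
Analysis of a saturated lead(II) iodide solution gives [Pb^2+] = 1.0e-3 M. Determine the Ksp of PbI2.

PbI2(s) ⇌ Pb^2+(aq) + 2 I^-(aq)
Stoichiometry gives [I^-] = (2/1)[Pb^2+] = 2.00 × 10^-3 M.
Ksp = [Pb^2+][I^-]^2
Ksp = 1.0 x 10^-3 × (2.00 x 10^-3)^2 = 4.0 × 10^-9

4.0e-9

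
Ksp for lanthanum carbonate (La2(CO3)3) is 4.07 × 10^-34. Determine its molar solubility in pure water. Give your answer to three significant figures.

s ≈ 8.23e-8 M

La2(CO3)3(s) ⇌ 2 La^3+ + 3 CO3^2-
Ksp = [La^3+]^2[CO3^2-]^3
Let s = molar solubility. Then [La^3+] = 2s and [CO3^2-] = 3s.
Substituting: Ksp = (2s)^2(3s)^3 = 108s^5
Solving, s = (4.07 × 10^-34/108)^(1/5) = 8.23 × 10^-8 M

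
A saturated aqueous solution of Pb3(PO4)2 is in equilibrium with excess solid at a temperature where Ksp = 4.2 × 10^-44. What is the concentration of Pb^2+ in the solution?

Pb3(PO4)2(s) ⇌ 3 Pb^2+ + 2 PO4^3-
Ksp = [Pb^2+]^3[PO4^3-]^2
With molar solubility s: [Pb^2+] = 3s, [PO4^3-] = 2s.
Ksp = (3s)^3(2s)^2 = 108s^5
Solving, s = (4.2 × 10^-44/108)^(1/5) = 8.28 x 10^-10 M
[Pb^2+] = 3s = 2.5 x 10^-9 M

[Pb^2+] = 2.5 × 10^-9 M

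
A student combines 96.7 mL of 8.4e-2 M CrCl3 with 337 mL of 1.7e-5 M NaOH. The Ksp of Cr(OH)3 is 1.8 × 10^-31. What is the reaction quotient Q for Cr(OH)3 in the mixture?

Total volume = 96.7 + 337 = 433.7 mL.
[Cr^3+] = 8.4 x 10^-2 × (96.7/433.7) = 1.87 x 10^-2 M
[OH^-] = 1.7 × 10^-5 × (337/433.7) = 1.32 × 10^-5 M
Cr(OH)3(s) ⇌ Cr^3+ + 3 OH^-, so Q = [Cr^3+][OH^-]^3
Q = (1.87 × 10^-2)(1.32 × 10^-5)^3 = 4.3 x 10^-17
Q > Ksp, so Cr(OH)3 will precipitate.

Q = 4.3 x 10^-17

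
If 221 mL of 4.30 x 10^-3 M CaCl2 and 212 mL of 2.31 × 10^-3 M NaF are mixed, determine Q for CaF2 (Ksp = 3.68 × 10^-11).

Q = 2.81e-9

Total volume = 221 + 212 = 433 mL.
[Ca^2+] = 4.30 × 10^-3 × (221/433) = 2.195 x 10^-3 M
[F^-] = 2.31 × 10^-3 × (212/433) = 1.131 x 10^-3 M
CaF2(s) ⇌ Ca^2+ + 2 F^-, so Q = [Ca^2+][F^-]^2
Q = (2.195 x 10^-3)(1.131 × 10^-3)^2 = 2.81 x 10^-9
Q > Ksp, so CaF2 will precipitate.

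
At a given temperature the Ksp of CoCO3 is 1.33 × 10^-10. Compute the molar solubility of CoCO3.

s = 1.15 × 10^-5 M

CoCO3(s) ⇌ Co^2+ + CO3^2-
Ksp = [Co^2+][CO3^2-]
With molar solubility s: [Co^2+] = s, [CO3^2-] = s.
Ksp = (s)(s) = s^2
s = √(1.33 × 10^-10) = 1.15 x 10^-5 M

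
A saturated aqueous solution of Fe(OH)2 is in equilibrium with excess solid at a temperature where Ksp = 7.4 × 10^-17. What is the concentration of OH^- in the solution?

Fe(OH)2(s) <=> Fe^2+(aq) + 2 OH^-(aq)
Ksp = [Fe^2+][OH^-]^2
For each mole of Fe(OH)2 that dissolves: [Fe^2+] = s, [OH^-] = 2s.
So Ksp = s × (2s)^2 = 4s^3
s = (7.4 × 10^-17 / 4)^(1/3) = 2.64 × 10^-6 M
[OH^-] = 2s = 5.3 × 10^-6 M

5.3e-6 M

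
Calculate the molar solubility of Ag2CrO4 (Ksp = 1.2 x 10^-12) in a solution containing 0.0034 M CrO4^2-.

s = 9.4 × 10^-6 M

Ag2CrO4(s) <=> 2 Ag^+(aq) + CrO4^2-(aq)
Ksp = [Ag^+]^2[CrO4^2-]
Let s be the molar solubility in this solution. [Ag^+] = 2s, [CrO4^2-] = 0.0034 + s ≈ 0.0034 (common-ion effect: CrO4^2- is already 0.0034 M).
Ksp ≈ (2s)^2 × 0.0034
s = 9.4 × 10^-6 M
Check: s = 9.4 × 10^-6 ≪ 0.0034, so the approximation is valid.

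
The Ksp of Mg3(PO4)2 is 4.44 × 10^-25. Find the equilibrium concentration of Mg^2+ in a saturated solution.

Mg3(PO4)2(s) ⇌ 3 Mg^2+(aq) + 2 PO4^3-(aq)
Ksp = [Mg^2+]^3[PO4^3-]^2
Let s = molar solubility. Then [Mg^2+] = 3s and [PO4^3-] = 2s.
Ksp = (3s)^3(2s)^2 = 108s^5
s^5 = 4.44 × 10^-25 / 108, so s = 5.282 × 10^-6 M
[Mg^2+] = 3s = 1.58 x 10^-5 M

1.58 × 10^-5 M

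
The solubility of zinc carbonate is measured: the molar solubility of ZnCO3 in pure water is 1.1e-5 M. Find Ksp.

ZnCO3(s) ⇌ Zn^2+ + CO3^2-
Let s = molar solubility. Then [Zn^2+] = s and [CO3^2-] = s.
Ksp = [Zn^2+][CO3^2-]
Ksp = s × s = s^2
With s = 1.1 x 10^-5: Ksp = 1.2 × 10^-10

1.2e-10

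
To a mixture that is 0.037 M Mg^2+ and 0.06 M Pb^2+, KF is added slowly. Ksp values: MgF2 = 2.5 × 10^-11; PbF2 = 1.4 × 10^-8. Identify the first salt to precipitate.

MgF2

Each salt begins to precipitate when Q = Ksp, i.e. when [F^-] reaches its threshold.
For MgF2: 2.5 × 10^-11 = 0.037 × [F^-]^2  ⇒  [F^-] = 2.6 × 10^-5 M.
For PbF2: 1.4 × 10^-8 = 0.06 × [F^-]^2  ⇒  [F^-] = 4.8 x 10^-4 M.
The salt with the lower threshold [F^-] precipitates first: MgF2.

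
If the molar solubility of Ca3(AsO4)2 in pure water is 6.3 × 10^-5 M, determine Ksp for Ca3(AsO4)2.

1.1 × 10^-19

Ca3(AsO4)2(s) ⇌ 3 Ca^2+(aq) + 2 AsO4^3-(aq)
For each mole of Ca3(AsO4)2 that dissolves: [Ca^2+] = 3s, [AsO4^3-] = 2s.
Ksp = [Ca^2+]^3[AsO4^3-]^2
Substituting: Ksp = (3s)^3(2s)^2 = 108s^5
Ksp = 108 × (6.3 × 10^-5)^5 = 1.1 x 10^-19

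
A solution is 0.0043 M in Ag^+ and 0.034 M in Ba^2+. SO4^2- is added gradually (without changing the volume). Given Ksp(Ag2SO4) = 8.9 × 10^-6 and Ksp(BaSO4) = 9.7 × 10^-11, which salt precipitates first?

BaSO4

Each salt begins to precipitate when Q = Ksp, i.e. when [SO4^2-] reaches its threshold.
For Ag2SO4: 8.9 × 10^-6 = (0.0043)^2 × [SO4^2-]  ⇒  [SO4^2-] = 4.8 x 10^-1 M.
For BaSO4: 9.7 × 10^-11 = 0.034 × [SO4^2-]  ⇒  [SO4^2-] = 2.9 x 10^-9 M.
The salt with the lower threshold [SO4^2-] precipitates first: BaSO4.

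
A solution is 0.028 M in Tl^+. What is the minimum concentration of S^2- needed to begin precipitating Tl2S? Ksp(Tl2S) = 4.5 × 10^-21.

[S^2-] ≈ 5.7 × 10^-18 M

Tl2S(s) ⇌ 2 Tl^+ + S^2-
Ksp = [Tl^+]^2[S^2-]
Precipitation begins when Q = Ksp. With [Tl^+] = 0.028 M:
4.5 × 10^-21 = (0.028)^2 × [S^2-]
[S^2-] = (4.5 × 10^-21 / 7.84 × 10^-4) = 5.7 × 10^-18 M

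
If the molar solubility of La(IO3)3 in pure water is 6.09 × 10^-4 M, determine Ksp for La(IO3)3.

La(IO3)3(s) ⇌ La^3+(aq) + 3 IO3^-(aq)
If s mol/L of La(IO3)3 dissolves, [La^3+] = s and [IO3^-] = 3s.
Ksp = [La^3+][IO3^-]^3
Ksp = s(3s)^3 = 27s^4
Ksp = 27 × (6.09 × 10^-4)^4 = 3.71 × 10^-12

Ksp = 3.71e-12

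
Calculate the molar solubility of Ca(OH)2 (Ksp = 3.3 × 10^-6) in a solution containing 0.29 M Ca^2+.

s = 1.7e-3 M

Ca(OH)2(s) ⇌ Ca^2+(aq) + 2 OH^-(aq)
Ksp = [Ca^2+][OH^-]^2
If s mol/L dissolves here, [Ca^2+] = 0.29 + s ≈ 0.29, [OH^-] = 2s (Ksp is small, so little additional dissolves).
Ksp ≈ 0.29 × (2s)^2
s = 1.7 x 10^-3 M
Check: s = 1.7 × 10^-3 ≪ 0.29, so the approximation is valid.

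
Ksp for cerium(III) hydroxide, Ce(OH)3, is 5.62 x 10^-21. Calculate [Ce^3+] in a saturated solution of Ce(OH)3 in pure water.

[Ce^3+] ≈ 3.80e-6 M

Ce(OH)3(s) ⇌ Ce^3+ + 3 OH^-
Ksp = [Ce^3+][OH^-]^3
For each mole of Ce(OH)3 that dissolves: [Ce^3+] = s, [OH^-] = 3s.
Substituting: Ksp = s(3s)^3 = 27s^4
Solving, s = (5.62 x 10^-21/27)^(1/4) = 3.798 × 10^-6 M
[Ce^3+] = s = 3.80 x 10^-6 M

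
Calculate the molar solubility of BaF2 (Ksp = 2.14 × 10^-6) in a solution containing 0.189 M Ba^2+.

1.68 × 10^-3 M

BaF2(s) ⇌ Ba^2+ + 2 F^-
Ksp = [Ba^2+][F^-]^2
If s mol/L dissolves here, [Ba^2+] = 0.189 + s ≈ 0.189, [F^-] = 2s (since the Ba^2+ already present dominates).
Ksp ≈ 0.189 × (2s)^2
s = 1.68 x 10^-3 M
Check: s = 1.7 × 10^-3 ≪ 0.189, so the approximation is valid.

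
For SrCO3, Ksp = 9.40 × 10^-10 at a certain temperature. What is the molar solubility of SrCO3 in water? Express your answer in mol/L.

s = 3.07e-5 M

SrCO3(s) ⇌ Sr^2+ + CO3^2-
Ksp = [Sr^2+][CO3^2-]
Let s = molar solubility. Then [Sr^2+] = s and [CO3^2-] = s.
Ksp = s^2
s = (9.40 × 10^-10)^(1/2) = 3.07 × 10^-5 M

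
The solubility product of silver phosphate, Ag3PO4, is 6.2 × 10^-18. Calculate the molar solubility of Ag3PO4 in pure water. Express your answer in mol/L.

Ag3PO4(s) <=> 3 Ag^+ + PO4^3-
Ksp = [Ag^+]^3[PO4^3-]
If s mol/L of Ag3PO4 dissolves, [Ag^+] = 3s and [PO4^3-] = s.
Ksp = (3s)^3s = 27s^4
s^4 = 6.2 × 10^-18 / 27, so s = 2.2 × 10^-5 M

s ≈ 2.2 x 10^-5 M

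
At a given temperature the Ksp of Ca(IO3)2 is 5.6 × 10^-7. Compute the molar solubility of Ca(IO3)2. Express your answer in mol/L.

s = 5.2 × 10^-3 M

Ca(IO3)2(s) ⇌ Ca^2+ + 2 IO3^-
Ksp = [Ca^2+][IO3^-]^2
With molar solubility s: [Ca^2+] = s, [IO3^-] = 2s.
So Ksp = s × (2s)^2 = 4s^3
Solving, s = (5.6 × 10^-7/4)^(1/3) = 5.2 x 10^-3 M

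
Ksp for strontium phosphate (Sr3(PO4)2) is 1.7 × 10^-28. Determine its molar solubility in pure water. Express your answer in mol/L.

s ≈ 1.1 × 10^-6 M

Sr3(PO4)2(s) <=> 3 Sr^2+(aq) + 2 PO4^3-(aq)
Ksp = [Sr^2+]^3[PO4^3-]^2
For each mole of Sr3(PO4)2 that dissolves: [Sr^2+] = 3s, [PO4^3-] = 2s.
So Ksp = (3s)^3 × (2s)^2 = 108s^5
s^5 = 1.7 × 10^-28 / 108, so s = 1.1 x 10^-6 M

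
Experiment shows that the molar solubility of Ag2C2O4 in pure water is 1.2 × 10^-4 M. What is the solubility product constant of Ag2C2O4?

Ag2C2O4(s) <=> 2 Ag^+ + C2O4^2-
Let s = molar solubility. Then [Ag^+] = 2s and [C2O4^2-] = s.
Ksp = [Ag^+]^2[C2O4^2-]
Substituting: Ksp = (2s)^2s = 4s^3
With s = 1.2 × 10^-4: Ksp = 6.9 x 10^-12

6.9 x 10^-12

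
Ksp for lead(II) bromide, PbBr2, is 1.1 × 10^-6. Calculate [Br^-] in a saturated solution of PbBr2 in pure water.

[Br^-] ≈ 1.3 × 10^-2 M

PbBr2(s) ⇌ Pb^2+(aq) + 2 Br^-(aq)
Ksp = [Pb^2+][Br^-]^2
Let s = molar solubility. Then [Pb^2+] = s and [Br^-] = 2s.
Substituting: Ksp = s(2s)^2 = 4s^3
s = (1.1 × 10^-6 / 4)^(1/3) = 6.50 x 10^-3 M
[Br^-] = 2s = 1.3 × 10^-2 M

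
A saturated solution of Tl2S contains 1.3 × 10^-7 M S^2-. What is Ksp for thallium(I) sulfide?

Tl2S(s) ⇌ 2 Tl^+(aq) + S^2-(aq)
Stoichiometry gives [Tl^+] = (2/1)[S^2-] = 2.60 × 10^-7 M.
Ksp = [Tl^+]^2[S^2-]
Ksp = (2.60 × 10^-7)^2 × 1.3 x 10^-7 = 8.8 × 10^-21

8.8 × 10^-21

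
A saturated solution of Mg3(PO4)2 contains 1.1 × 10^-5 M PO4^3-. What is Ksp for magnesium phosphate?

Mg3(PO4)2(s) ⇌ 3 Mg^2+(aq) + 2 PO4^3-(aq)
Stoichiometry gives [Mg^2+] = (3/2)[PO4^3-] = 1.65 × 10^-5 M.
Ksp = [Mg^2+]^3[PO4^3-]^2
Ksp = (1.65 × 10^-5)^3 × (1.1 x 10^-5)^2 = 5.4 × 10^-25

Ksp ≈ 5.4 x 10^-25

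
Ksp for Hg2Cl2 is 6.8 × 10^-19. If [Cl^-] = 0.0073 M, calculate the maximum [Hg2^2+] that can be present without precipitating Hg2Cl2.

1.3 × 10^-14 M

Hg2Cl2(s) ⇌ Hg2^2+ + 2 Cl^-
Ksp = [Hg2^2+][Cl^-]^2
Precipitation begins when Q = Ksp. With [Cl^-] = 0.0073 M:
6.8 × 10^-19 = (0.0073)^2 × [Hg2^2+]
[Hg2^2+] = (6.8 × 10^-19 / 5.33 × 10^-5) = 1.3 × 10^-14 M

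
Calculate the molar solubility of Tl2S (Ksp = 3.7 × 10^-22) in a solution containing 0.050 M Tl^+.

Tl2S(s) <=> 2 Tl^+ + S^2-
Ksp = [Tl^+]^2[S^2-]
Let s = moles of Tl2S that dissolve per litre. [Tl^+] = 0.050 + 2s ≈ 0.050, [S^2-] = s (since the Tl^+ already present dominates).
Ksp ≈ (0.050)^2 × s
s = 1.5 x 10^-19 M
Check: 2s = 3.0 × 10^-19 ≪ 0.050, so the approximation is valid.

s ≈ 1.5 x 10^-19 M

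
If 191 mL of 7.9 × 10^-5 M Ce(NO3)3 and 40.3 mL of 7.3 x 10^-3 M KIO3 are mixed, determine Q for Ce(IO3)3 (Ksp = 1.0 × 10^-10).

1.3 x 10^-13

Total volume = 191 + 40.3 = 231.3 mL.
[Ce^3+] = 7.9 × 10^-5 × (191/231.3) = 6.52 × 10^-5 M
[IO3^-] = 7.3 x 10^-3 × (40.3/231.3) = 1.27 × 10^-3 M
Ce(IO3)3(s) ⇌ Ce^3+ + 3 IO3^-, so Q = [Ce^3+][IO3^-]^3
Q = (6.52 × 10^-5)(1.27 × 10^-3)^3 = 1.3 x 10^-13
Q < Ksp, so no precipitate of Ce(IO3)3 forms.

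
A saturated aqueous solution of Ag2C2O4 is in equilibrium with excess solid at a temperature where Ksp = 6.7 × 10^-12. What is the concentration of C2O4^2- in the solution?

1.2e-4 M

Ag2C2O4(s) <=> 2 Ag^+(aq) + C2O4^2-(aq)
Ksp = [Ag^+]^2[C2O4^2-]
If s mol/L of Ag2C2O4 dissolves, [Ag^+] = 2s and [C2O4^2-] = s.
Substituting: Ksp = (2s)^2s = 4s^3
s^3 = 6.7 × 10^-12 / 4, so s = 1.19 x 10^-4 M
[C2O4^2-] = s = 1.2 × 10^-4 M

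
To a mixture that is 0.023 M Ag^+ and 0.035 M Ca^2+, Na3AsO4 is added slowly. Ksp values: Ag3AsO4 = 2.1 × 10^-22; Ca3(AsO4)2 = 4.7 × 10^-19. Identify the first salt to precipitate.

Each salt begins to precipitate when Q = Ksp, i.e. when [AsO4^3-] reaches its threshold.
For Ag3AsO4: 2.1 × 10^-22 = (0.023)^3 × [AsO4^3-]  ⇒  [AsO4^3-] = 1.7 × 10^-17 M.
For Ca3(AsO4)2: 4.7 × 10^-19 = (0.035)^3 × [AsO4^3-]^2  ⇒  [AsO4^3-] = 1.0 × 10^-7 M.
The salt with the lower threshold [AsO4^3-] precipitates first: Ag3AsO4.

Ag3AsO4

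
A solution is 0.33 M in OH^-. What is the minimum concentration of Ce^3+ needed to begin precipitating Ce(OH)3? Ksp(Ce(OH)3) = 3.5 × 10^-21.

9.7 × 10^-20 M

Ce(OH)3(s) <=> Ce^3+ + 3 OH^-
Ksp = [Ce^3+][OH^-]^3
Precipitation begins when Q = Ksp. With [OH^-] = 0.33 M:
3.5 × 10^-21 = (0.33)^3 × [Ce^3+]
[Ce^3+] = (3.5 × 10^-21 / 3.59 × 10^-2) = 9.7 × 10^-20 M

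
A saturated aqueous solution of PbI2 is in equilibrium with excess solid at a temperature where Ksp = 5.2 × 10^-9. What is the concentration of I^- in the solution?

[I^-] ≈ 2.2 × 10^-3 M

PbI2(s) ⇌ Pb^2+(aq) + 2 I^-(aq)
Ksp = [Pb^2+][I^-]^2
For each mole of PbI2 that dissolves: [Pb^2+] = s, [I^-] = 2s.
So Ksp = s × (2s)^2 = 4s^3
Solving, s = (5.2 × 10^-9/4)^(1/3) = 1.09 × 10^-3 M
[I^-] = 2s = 2.2 × 10^-3 M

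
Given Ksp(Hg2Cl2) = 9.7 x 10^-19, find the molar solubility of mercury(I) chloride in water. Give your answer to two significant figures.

6.2 × 10^-7 M

Hg2Cl2(s) ⇌ Hg2^2+(aq) + 2 Cl^-(aq)
Ksp = [Hg2^2+][Cl^-]^2
If s mol/L of Hg2Cl2 dissolves, [Hg2^2+] = s and [Cl^-] = 2s.
Substituting: Ksp = s(2s)^2 = 4s^3
s = (9.7 x 10^-19 / 4)^(1/3) = 6.2 × 10^-7 M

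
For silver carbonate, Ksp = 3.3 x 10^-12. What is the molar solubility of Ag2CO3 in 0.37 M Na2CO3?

Ag2CO3(s) <=> 2 Ag^+ + CO3^2-
Ksp = [Ag^+]^2[CO3^2-]
Let s = moles of Ag2CO3 that dissolve per litre. [Ag^+] = 2s, [CO3^2-] = 0.37 + s ≈ 0.37 (Ksp is small, so little additional dissolves).
Ksp ≈ (2s)^2 × 0.37
s = 1.5 × 10^-6 M
Check: s = 1.5 × 10^-6 ≪ 0.37, so the approximation is valid.

s ≈ 1.5e-6 M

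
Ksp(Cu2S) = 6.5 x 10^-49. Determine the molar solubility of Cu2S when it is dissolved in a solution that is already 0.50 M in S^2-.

Cu2S(s) ⇌ 2 Cu^+ + S^2-
Ksp = [Cu^+]^2[S^2-]
If s mol/L dissolves here, [Cu^+] = 2s, [S^2-] = 0.50 + s ≈ 0.50 (since the S^2- already present dominates).
Ksp ≈ (2s)^2 × 0.50
s = 5.7 × 10^-25 M
Check: s = 5.7 × 10^-25 ≪ 0.50, so the approximation is valid.

s = 5.7e-25 M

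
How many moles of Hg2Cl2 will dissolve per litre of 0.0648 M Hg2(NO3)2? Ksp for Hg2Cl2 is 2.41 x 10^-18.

Hg2Cl2(s) ⇌ Hg2^2+(aq) + 2 Cl^-(aq)
Ksp = [Hg2^2+][Cl^-]^2
Let s be the molar solubility in this solution. [Hg2^2+] = 0.0648 + s ≈ 0.0648, [Cl^-] = 2s (Ksp is small, so little additional dissolves).
Ksp ≈ 0.0648 × (2s)^2
s = 3.05 × 10^-9 M
Check: s = 3.0 × 10^-9 ≪ 0.0648, so the approximation is valid.

s = 3.05e-9 M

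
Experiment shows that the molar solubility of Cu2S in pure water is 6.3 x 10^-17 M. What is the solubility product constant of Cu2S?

Cu2S(s) ⇌ 2 Cu^+ + S^2-
With molar solubility s: [Cu^+] = 2s, [S^2-] = s.
Ksp = [Cu^+]^2[S^2-]
Ksp = (2s)^2s = 4s^3
Ksp = 4 × (6.3 x 10^-17)^3 = 1.0 × 10^-48

Ksp = 1.0 × 10^-48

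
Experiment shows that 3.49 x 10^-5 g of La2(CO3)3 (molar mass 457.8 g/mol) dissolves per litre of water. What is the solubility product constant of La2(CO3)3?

Molar solubility s = (3.49 × 10^-5 g/L) / (457.8 g/mol) = 7.623 x 10^-8 M.
La2(CO3)3(s) <=> 2 La^3+(aq) + 3 CO3^2-(aq)
For each mole of La2(CO3)3 that dissolves: [La^3+] = 2s, [CO3^2-] = 3s.
Ksp = [La^3+]^2[CO3^2-]^3
Ksp = (2s)^2(3s)^3 = 108s^5
With s = 7.623 × 10^-8: Ksp = 2.78 × 10^-34

Ksp ≈ 2.78 × 10^-34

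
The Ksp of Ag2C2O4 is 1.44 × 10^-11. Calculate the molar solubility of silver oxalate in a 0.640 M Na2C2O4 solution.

Ag2C2O4(s) ⇌ 2 Ag^+ + C2O4^2-
Ksp = [Ag^+]^2[C2O4^2-]
Let s = moles of Ag2C2O4 that dissolve per litre. [Ag^+] = 2s, [C2O4^2-] = 0.640 + s ≈ 0.640 (since C2O4^2- from Na2C2O4 dominates).
Ksp ≈ (2s)^2 × 0.640
s = 2.37 x 10^-6 M
Check: s = 2.4 × 10^-6 ≪ 0.640, so the approximation is valid.

s ≈ 2.37 × 10^-6 M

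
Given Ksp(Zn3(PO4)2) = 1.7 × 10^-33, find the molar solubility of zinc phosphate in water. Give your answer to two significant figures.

s = 1.1 × 10^-7 M

Zn3(PO4)2(s) ⇌ 3 Zn^2+ + 2 PO4^3-
Ksp = [Zn^2+]^3[PO4^3-]^2
Let s = molar solubility. Then [Zn^2+] = 3s and [PO4^3-] = 2s.
Ksp = (3s)^3(2s)^2 = 108s^5
s = (1.7 × 10^-33 / 108)^(1/5) = 1.1 x 10^-7 M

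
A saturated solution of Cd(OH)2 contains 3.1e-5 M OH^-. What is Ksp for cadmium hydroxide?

Ksp ≈ 1.5e-14

Cd(OH)2(s) <=> Cd^2+ + 2 OH^-
Stoichiometry gives [Cd^2+] = (1/2)[OH^-] = 1.55 x 10^-5 M.
Ksp = [Cd^2+][OH^-]^2
Ksp = 1.55 x 10^-5 × (3.1 × 10^-5)^2 = 1.5 × 10^-14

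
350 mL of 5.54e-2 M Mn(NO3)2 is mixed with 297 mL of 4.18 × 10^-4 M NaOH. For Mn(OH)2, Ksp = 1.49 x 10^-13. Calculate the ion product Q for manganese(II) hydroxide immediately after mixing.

Total volume = 350 + 297 = 647 mL.
[Mn^2+] = 5.54 x 10^-2 × (350/647) = 2.997 × 10^-2 M
[OH^-] = 4.18 × 10^-4 × (297/647) = 1.919 x 10^-4 M
Mn(OH)2(s) <=> Mn^2+(aq) + 2 OH^-(aq), so Q = [Mn^2+][OH^-]^2
Q = (2.997 × 10^-2)(1.919 × 10^-4)^2 = 1.10 × 10^-9
Q > Ksp, so Mn(OH)2 will precipitate.

Q ≈ 1.10 × 10^-9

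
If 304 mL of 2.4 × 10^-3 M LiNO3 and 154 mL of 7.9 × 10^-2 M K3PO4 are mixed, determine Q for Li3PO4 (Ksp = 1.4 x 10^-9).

Q ≈ 1.1 x 10^-10

Total volume = 304 + 154 = 458 mL.
[Li^+] = 2.4 × 10^-3 × (304/458) = 1.59 x 10^-3 M
[PO4^3-] = 7.9 x 10^-2 × (154/458) = 2.66 x 10^-2 M
Li3PO4(s) ⇌ 3 Li^+ + PO4^3-, so Q = [Li^+]^3[PO4^3-]
Q = (1.59 × 10^-3)^3(2.66 × 10^-2) = 1.1 x 10^-10
Q < Ksp, so no precipitate of Li3PO4 forms.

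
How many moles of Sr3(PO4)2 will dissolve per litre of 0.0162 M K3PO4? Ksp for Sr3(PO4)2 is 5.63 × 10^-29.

Sr3(PO4)2(s) ⇌ 3 Sr^2+(aq) + 2 PO4^3-(aq)
Ksp = [Sr^2+]^3[PO4^3-]^2
If s mol/L dissolves here, [Sr^2+] = 3s, [PO4^3-] = 0.0162 + 2s ≈ 0.0162 (common-ion effect: PO4^3- is already 0.0162 M).
Ksp ≈ (3s)^3 × (0.0162)^2
s = 2.00 × 10^-9 M
Check: 2s = 4.0 × 10^-9 ≪ 0.0162, so the approximation is valid.

s ≈ 2.00 × 10^-9 M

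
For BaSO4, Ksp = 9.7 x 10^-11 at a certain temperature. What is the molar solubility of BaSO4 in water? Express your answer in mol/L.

9.8e-6 M

BaSO4(s) ⇌ Ba^2+(aq) + SO4^2-(aq)
Ksp = [Ba^2+][SO4^2-]
With molar solubility s: [Ba^2+] = s, [SO4^2-] = s.
Ksp = s^2
s = √(9.7 x 10^-11) = 9.8 x 10^-6 M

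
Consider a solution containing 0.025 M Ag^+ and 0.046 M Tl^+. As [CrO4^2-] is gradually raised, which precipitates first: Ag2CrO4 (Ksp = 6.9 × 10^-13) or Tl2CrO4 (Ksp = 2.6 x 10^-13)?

Tl2CrO4

Precipitation of each salt starts when its ion product equals its Ksp.
For Ag2CrO4: 6.9 × 10^-13 = (0.025)^2 × [CrO4^2-]  ⇒  [CrO4^2-] = 1.1 x 10^-9 M.
For Tl2CrO4: 2.6 x 10^-13 = (0.046)^2 × [CrO4^2-]  ⇒  [CrO4^2-] = 1.2 x 10^-10 M.
The salt with the lower threshold [CrO4^2-] precipitates first: Tl2CrO4.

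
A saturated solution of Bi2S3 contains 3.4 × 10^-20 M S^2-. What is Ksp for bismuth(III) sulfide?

2.0 x 10^-98

Bi2S3(s) ⇌ 2 Bi^3+ + 3 S^2-
Stoichiometry gives [Bi^3+] = (2/3)[S^2-] = 2.27 x 10^-20 M.
Ksp = [Bi^3+]^2[S^2-]^3
Ksp = (2.27 × 10^-20)^2 × (3.4 × 10^-20)^3 = 2.0 × 10^-98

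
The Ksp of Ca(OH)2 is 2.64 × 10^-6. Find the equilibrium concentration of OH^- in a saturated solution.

Ca(OH)2(s) <=> Ca^2+ + 2 OH^-
Ksp = [Ca^2+][OH^-]^2
If s mol/L of Ca(OH)2 dissolves, [Ca^2+] = s and [OH^-] = 2s.
Ksp = s(2s)^2 = 4s^3
s^3 = 2.64 × 10^-6 / 4, so s = 8.707 x 10^-3 M
[OH^-] = 2s = 1.74 × 10^-2 M

1.74e-2 M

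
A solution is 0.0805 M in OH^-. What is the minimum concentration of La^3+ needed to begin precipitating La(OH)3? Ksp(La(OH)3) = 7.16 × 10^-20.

La(OH)3(s) <=> La^3+(aq) + 3 OH^-(aq)
Ksp = [La^3+][OH^-]^3
Precipitation begins when Q = Ksp. With [OH^-] = 0.0805 M:
7.16 × 10^-20 = (0.0805)^3 × [La^3+]
[La^3+] = (7.16 × 10^-20 / 5.217 x 10^-4) = 1.37 × 10^-16 M

[La^3+] ≈ 1.37e-16 M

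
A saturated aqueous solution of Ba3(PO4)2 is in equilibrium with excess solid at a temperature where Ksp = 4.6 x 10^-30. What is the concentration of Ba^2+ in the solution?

[Ba^2+] = 1.6 × 10^-6 M

Ba3(PO4)2(s) ⇌ 3 Ba^2+ + 2 PO4^3-
Ksp = [Ba^2+]^3[PO4^3-]^2
For each mole of Ba3(PO4)2 that dissolves: [Ba^2+] = 3s, [PO4^3-] = 2s.
Ksp = (3s)^3(2s)^2 = 108s^5
s^5 = 4.6 x 10^-30 / 108, so s = 5.32 x 10^-7 M
[Ba^2+] = 3s = 1.6 × 10^-6 M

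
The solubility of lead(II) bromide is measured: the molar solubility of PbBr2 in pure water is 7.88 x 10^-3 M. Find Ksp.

1.96e-6

PbBr2(s) <=> Pb^2+ + 2 Br^-
For each mole of PbBr2 that dissolves: [Pb^2+] = s, [Br^-] = 2s.
Ksp = [Pb^2+][Br^-]^2
Ksp = s(2s)^2 = 4s^3
With s = 7.88 × 10^-3: Ksp = 1.96 × 10^-6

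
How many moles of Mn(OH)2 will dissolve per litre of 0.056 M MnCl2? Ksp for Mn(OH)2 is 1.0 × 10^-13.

s = 6.7 × 10^-7 M

Mn(OH)2(s) ⇌ Mn^2+ + 2 OH^-
Ksp = [Mn^2+][OH^-]^2
Let s be the molar solubility in this solution. [Mn^2+] = 0.056 + s ≈ 0.056, [OH^-] = 2s (common-ion effect: Mn^2+ is already 0.056 M).
Ksp ≈ 0.056 × (2s)^2
s = 6.7 × 10^-7 M
Check: s = 6.7 × 10^-7 ≪ 0.056, so the approximation is valid.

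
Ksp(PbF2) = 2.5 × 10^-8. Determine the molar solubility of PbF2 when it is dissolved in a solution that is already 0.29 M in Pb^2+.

PbF2(s) <=> Pb^2+(aq) + 2 F^-(aq)
Ksp = [Pb^2+][F^-]^2
If s mol/L dissolves here, [Pb^2+] = 0.29 + s ≈ 0.29, [F^-] = 2s (Ksp is small, so little additional dissolves).
Ksp ≈ 0.29 × (2s)^2
s = 1.5 x 10^-4 M
Check: s = 1.5 x 10^-4 ≪ 0.29, so the approximation is valid.

1.5 x 10^-4 M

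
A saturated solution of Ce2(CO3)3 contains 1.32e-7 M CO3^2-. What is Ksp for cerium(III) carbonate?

Ksp ≈ 1.78 × 10^-35

Ce2(CO3)3(s) ⇌ 2 Ce^3+(aq) + 3 CO3^2-(aq)
Stoichiometry gives [Ce^3+] = (2/3)[CO3^2-] = 8.800 x 10^-8 M.
Ksp = [Ce^3+]^2[CO3^2-]^3
Ksp = (8.800 × 10^-8)^2 × (1.32 × 10^-7)^3 = 1.78 × 10^-35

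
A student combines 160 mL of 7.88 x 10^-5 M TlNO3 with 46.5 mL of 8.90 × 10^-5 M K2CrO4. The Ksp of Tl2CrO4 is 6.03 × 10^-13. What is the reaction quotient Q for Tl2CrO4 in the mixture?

Total volume = 160 + 46.5 = 206.5 mL.
[Tl^+] = 7.88 × 10^-5 × (160/206.5) = 6.106 x 10^-5 M
[CrO4^2-] = 8.90 × 10^-5 × (46.5/206.5) = 2.004 x 10^-5 M
Tl2CrO4(s) <=> 2 Tl^+ + CrO4^2-, so Q = [Tl^+]^2[CrO4^2-]
Q = (6.106 x 10^-5)^2(2.004 x 10^-5) = 7.47 × 10^-14
Q < Ksp, so no precipitate of Tl2CrO4 forms.

Q ≈ 7.47e-14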